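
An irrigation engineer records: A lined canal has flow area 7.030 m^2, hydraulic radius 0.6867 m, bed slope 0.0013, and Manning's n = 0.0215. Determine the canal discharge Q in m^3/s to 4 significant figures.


Approach: apply Manning's equation, Q = (1/n)*A*R^(2/3)*S^(1/2).
Q = (1/0.0215) * 7.030 * 0.6867^(2/3) * 0.0013^(1/2) = 9.176 m^3/s
Therefore the canal discharge Q = 9.176 m^3/s.


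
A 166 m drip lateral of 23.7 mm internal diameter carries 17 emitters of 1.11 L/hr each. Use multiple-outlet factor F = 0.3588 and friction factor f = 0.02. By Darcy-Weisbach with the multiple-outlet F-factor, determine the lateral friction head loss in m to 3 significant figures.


Approach: apply Darcy-Weisbach with the multiple-outlet F-factor, Q = n*q/(3600*1000) m^3/s; v = Q/A; hf = F*f*(L/D)*(v^2/(2g)).
Q = 17*1.11/(3600*1000) = 5.2417e-06 m^3/s
A = pi*(23.7e-3/2)^2 = 4.4115e-04 m^2, so v = Q/A = 0.011882 m/s
hf = 0.3588*0.02*(166/0.0237)*(0.011882^2/(2*9.81)) = 0.000362 m
Therefore the lateral friction head loss = 0.000362 m.


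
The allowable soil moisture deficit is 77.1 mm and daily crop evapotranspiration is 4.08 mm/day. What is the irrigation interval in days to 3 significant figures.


Approach: apply the irrigation interval relation, interval = SMD / ETc.
interval = 77.1 / 4.08 = 18.9 days
Therefore the irrigation interval = 18.9 days.


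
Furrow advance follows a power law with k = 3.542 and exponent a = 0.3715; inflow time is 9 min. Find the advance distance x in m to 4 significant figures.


Approach: apply the power-law advance function, x = k*t^a.
x = 3.542 * 9^0.3715 = 8.012 m
Therefore the advance distance x = 8.012 m.


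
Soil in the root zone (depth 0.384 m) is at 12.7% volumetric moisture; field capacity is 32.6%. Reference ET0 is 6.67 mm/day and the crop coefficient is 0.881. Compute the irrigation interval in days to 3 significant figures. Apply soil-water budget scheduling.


Approach: apply soil-water budget scheduling, SMD = (FC-theta)/100*depth*1000; ETc = ET0*Kc; interval = SMD/ETc.
Step 1 — soil moisture deficit:
  SMD = (32.6 - 12.7)/100 * 0.384 * 1000 = 76.416 mm
Step 2 — daily crop ET (ETc = ET0*Kc):
  ETc = 6.67 * 0.881 = 5.8763 mm/day
Step 3 — irrigation interval (SMD/ETc):
  interval = 76.416 / 5.8763 = 13.0 days
Therefore the irrigation interval = 13.0 days.


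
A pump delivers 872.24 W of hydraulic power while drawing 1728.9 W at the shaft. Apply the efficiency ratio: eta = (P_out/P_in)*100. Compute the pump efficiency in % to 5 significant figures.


eta = (872.24 / 1728.9) * 100 = 50.451 %
Therefore the pump efficiency = 50.451 %.


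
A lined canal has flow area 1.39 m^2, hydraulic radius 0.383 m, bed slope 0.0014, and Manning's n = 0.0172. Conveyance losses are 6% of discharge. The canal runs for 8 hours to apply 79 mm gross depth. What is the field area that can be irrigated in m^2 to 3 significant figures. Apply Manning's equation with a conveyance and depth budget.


Approach: apply Manning's equation with a conveyance and depth budget, Q = (1/n)*A*R^(2/3)*S^(1/2); Q_field = Q*(1-loss); Area = Q_field*t/(d/1000).
Step 1 — canal discharge (Manning's equation):
  Q = (1/0.0172) * 1.39 * 0.383^(2/3) * 0.0014^(1/2) = 1.5947 m^3/s
Step 2 — delivered flow: Q_field = 1.5947*(1 - 6/100) = 1.4990 m^3/s
Step 3 — volume delivered: V = 1.4990 * 8*3600 = 43172 m^3
Step 4 — area served: A = V / (depth/1000) = 43172 / 0.079 = 546000 m^2
Therefore the field area that can be irrigated = 546000 m^2.


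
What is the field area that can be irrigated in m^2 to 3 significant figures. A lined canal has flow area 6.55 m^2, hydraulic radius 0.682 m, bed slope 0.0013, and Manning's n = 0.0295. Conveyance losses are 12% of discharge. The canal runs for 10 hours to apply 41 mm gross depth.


Approach: apply Manning's equation with a conveyance and depth budget, Q = (1/n)*A*R^(2/3)*S^(1/2); Q_field = Q*(1-loss); Area = Q_field*t/(d/1000).
Step 1 — canal discharge (Manning's equation):
  Q = (1/0.0295) * 6.55 * 0.682^(2/3) * 0.0013^(1/2) = 6.2027 m^3/s
Step 2 — delivered flow: Q_field = 6.2027*(1 - 12/100) = 5.4584 m^3/s
Step 3 — volume delivered: V = 5.4584 * 10*3600 = 196500 m^3
Step 4 — area served: A = V / (depth/1000) = 196500 / 0.041 = 4790000 m^2
Therefore the field area that can be irrigated = 4790000 m^2.


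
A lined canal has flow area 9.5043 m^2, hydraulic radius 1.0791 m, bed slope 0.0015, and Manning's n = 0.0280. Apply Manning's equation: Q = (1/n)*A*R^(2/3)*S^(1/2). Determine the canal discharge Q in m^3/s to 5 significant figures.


Q = (1/0.0280) * 9.5043 * 1.0791^(2/3) * 0.0015^(1/2) = 13.831 m^3/s
Therefore the canal discharge Q = 13.831 m^3/s.


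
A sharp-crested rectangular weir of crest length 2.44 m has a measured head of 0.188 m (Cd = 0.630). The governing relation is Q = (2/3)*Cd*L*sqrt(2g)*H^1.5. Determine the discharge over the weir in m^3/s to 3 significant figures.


Q = (2/3)*0.630*2.44*sqrt(2*9.81)*0.188^1.5 = 0.370 m^3/s
Therefore the discharge over the weir = 0.370 m^3/s.


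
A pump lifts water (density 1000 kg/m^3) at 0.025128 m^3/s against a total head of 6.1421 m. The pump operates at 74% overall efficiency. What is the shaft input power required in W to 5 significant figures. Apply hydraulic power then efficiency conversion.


Approach: apply hydraulic power then efficiency conversion, P = rho*g*Q*H; P_in = P/eta.
Step 1 — hydraulic power (P = rho*g*Q*H):
  P = 1000 * 9.81 * 0.025128 * 6.1421 = 1514.063 W
Step 2 — input power: P_in = P/eta = 1514.063 / 0.74 = 2046.0 W
Therefore the shaft input power required = 2046.0 W.


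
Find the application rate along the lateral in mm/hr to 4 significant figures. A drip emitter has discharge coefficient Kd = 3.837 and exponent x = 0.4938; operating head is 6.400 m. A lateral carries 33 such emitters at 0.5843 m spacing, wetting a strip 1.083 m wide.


Approach: apply the emitter equation with a lateral mass balance, q = Kd*h^x; Q = n*q; rate = Q/(n*spacing*width).
Step 1 — single emitter flow (q = Kd*h^x):
  q = 3.837 * 6.400^0.4938 = 9.59585 L/hr
Step 2 — total lateral flow: Q = 33 * 9.59585 = 316.663 L/hr
Step 3 — wetted area: A = 33 * 0.5843 * 1.083 = 20.8823 m^2
Step 4 — application rate: Q/A = 316.663/20.8823 = 15.16 mm/hr
Therefore the application rate along the lateral = 15.16 mm/hr.


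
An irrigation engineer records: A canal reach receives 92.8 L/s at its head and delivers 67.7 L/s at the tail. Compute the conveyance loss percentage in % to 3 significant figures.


Approach: apply the conveyance loss ratio, loss% = ((Q_head - Q_tail)/Q_head)*100.
loss = ((92.8 - 67.7)/92.8)*100 = 27.0 %
Therefore the conveyance loss percentage = 27.0 %.


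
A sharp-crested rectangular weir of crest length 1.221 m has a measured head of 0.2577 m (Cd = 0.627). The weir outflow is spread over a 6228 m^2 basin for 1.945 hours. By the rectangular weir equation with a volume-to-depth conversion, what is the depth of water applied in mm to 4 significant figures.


Approach: apply the rectangular weir equation with a volume-to-depth conversion, Q = (2/3)*Cd*L*sqrt(2g)*H^1.5; d = Q*t/A * 1000.
Step 1 — weir discharge:
  Q = (2/3)*0.627*1.221*sqrt(2*9.81)*0.2577^1.5 = 0.295742 m^3/s
Step 2 — volume: V = 0.295742 * 1.945*3600 = 2070.79 m^3
Step 3 — depth: d = V/A * 1000 = 2070.79/6228 * 1000 = 332.5 mm
Therefore the depth of water applied = 332.5 mm.


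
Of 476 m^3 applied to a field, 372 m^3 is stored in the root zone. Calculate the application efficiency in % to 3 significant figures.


Approach: apply the application efficiency ratio, Ea = (stored/applied)*100.
Ea = (372/476)*100 = 78.2 %
Therefore the application efficiency = 78.2 %.


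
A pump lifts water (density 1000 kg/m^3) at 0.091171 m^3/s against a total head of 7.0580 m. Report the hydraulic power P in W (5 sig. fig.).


Approach: apply the hydraulic power relation, P = rho*g*Q*H.
P = 1000 * 9.81 * 0.091171 * 7.0580 = 6312.6 W
Therefore the hydraulic power P = 6312.6 W.


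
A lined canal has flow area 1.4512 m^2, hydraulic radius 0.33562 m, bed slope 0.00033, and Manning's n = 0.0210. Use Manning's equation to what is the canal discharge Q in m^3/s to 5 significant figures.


Approach: apply Manning's equation, Q = (1/n)*A*R^(2/3)*S^(1/2).
Q = (1/0.0210) * 1.4512 * 0.33562^(2/3) * 0.00033^(1/2) = 0.60627 m^3/s
Therefore the canal discharge Q = 0.60627 m^3/s.


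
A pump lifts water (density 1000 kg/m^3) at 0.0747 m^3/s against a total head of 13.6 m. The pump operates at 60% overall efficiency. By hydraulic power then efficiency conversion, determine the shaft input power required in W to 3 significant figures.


Approach: apply hydraulic power then efficiency conversion, P = rho*g*Q*H; P_in = P/eta.
Step 1 — hydraulic power (P = rho*g*Q*H):
  P = 1000 * 9.81 * 0.0747 * 13.6 = 9966.2 W
Step 2 — input power: P_in = P/eta = 9966.2 / 0.6 = 16600 W
Therefore the shaft input power required = 16600 W.


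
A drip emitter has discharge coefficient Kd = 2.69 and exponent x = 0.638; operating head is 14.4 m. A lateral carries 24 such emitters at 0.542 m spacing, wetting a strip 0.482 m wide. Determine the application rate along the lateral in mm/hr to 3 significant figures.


Approach: apply the emitter equation with a lateral mass balance, q = Kd*h^x; Q = n*q; rate = Q/(n*spacing*width).
Step 1 — single emitter flow (q = Kd*h^x):
  q = 2.69 * 14.4^0.638 = 14.750 L/hr
Step 2 — total lateral flow: Q = 24 * 14.750 = 354.00 L/hr
Step 3 — wetted area: A = 24 * 0.542 * 0.482 = 6.2699 m^2
Step 4 — application rate: Q/A = 354.00/6.2699 = 56.5 mm/hr
Therefore the application rate along the lateral = 56.5 mm/hr.


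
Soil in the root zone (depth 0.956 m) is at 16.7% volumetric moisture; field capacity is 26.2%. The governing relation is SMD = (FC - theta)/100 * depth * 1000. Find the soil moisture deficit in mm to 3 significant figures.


SMD = (26.2 - 16.7)/100 * 0.956 * 1000 = 90.8 mm
Therefore the soil moisture deficit = 90.8 mm.


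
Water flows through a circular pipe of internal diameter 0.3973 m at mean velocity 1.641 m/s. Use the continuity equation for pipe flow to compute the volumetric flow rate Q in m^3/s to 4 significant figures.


Approach: apply the continuity equation for pipe flow, Q = A * v with A = pi*(D/2)^2.
A = pi*(0.3973/2)^2 = 0.123973 m^2
Q = 0.123973 * 1.641 = 0.2034 m^3/s
Therefore the volumetric flow rate Q = 0.2034 m^3/s.


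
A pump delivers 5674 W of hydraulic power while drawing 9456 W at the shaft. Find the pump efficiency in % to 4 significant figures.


Approach: apply the efficiency ratio, eta = (P_out/P_in)*100.
eta = (5674 / 9456) * 100 = 60.00 %
Therefore the pump efficiency = 60.00 %.


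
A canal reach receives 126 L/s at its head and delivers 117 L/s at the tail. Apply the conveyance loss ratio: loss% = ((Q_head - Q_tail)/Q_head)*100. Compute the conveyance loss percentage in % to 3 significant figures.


loss = ((126 - 117)/126)*100 = 7.14 %
Therefore the conveyance loss percentage = 7.14 %.


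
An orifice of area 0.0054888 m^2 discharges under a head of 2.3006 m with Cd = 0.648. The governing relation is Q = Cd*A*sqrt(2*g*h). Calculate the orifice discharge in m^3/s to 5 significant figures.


Q = 0.648 * 0.0054888 * sqrt(2*9.81*2.3006) = 0.023896 m^3/s
Therefore the orifice discharge = 0.023896 m^3/s.


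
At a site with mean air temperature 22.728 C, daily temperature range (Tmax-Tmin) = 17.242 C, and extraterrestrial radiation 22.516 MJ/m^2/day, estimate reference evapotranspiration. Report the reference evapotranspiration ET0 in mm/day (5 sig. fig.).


Approach: apply the Hargreaves-Samani method, ET0 = 0.0023*(Tmean+17.8)*sqrt(Tmax-Tmin)*0.408*Ra.
ET0 = 0.0023*(22.728+17.8)*sqrt(17.242)*0.408*22.516 = 3.5557 mm/day
Therefore the reference evapotranspiration ET0 = 3.5557 mm/day.


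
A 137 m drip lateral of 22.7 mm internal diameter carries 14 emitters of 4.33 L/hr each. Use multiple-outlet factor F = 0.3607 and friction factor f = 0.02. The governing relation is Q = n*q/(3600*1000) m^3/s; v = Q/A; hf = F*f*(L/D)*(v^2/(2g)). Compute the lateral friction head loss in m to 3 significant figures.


Q = 14*4.33/(3600*1000) = 1.6839e-05 m^3/s
A = pi*(22.7e-3/2)^2 = 4.0471e-04 m^2, so v = Q/A = 0.041608 m/s
hf = 0.3607*0.02*(137/0.0227)*(0.041608^2/(2*9.81)) = 0.00384 m
Therefore the lateral friction head loss = 0.00384 m.


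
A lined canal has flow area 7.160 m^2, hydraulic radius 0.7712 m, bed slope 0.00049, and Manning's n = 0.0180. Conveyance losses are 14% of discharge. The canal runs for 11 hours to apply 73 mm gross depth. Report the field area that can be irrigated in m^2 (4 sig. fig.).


Approach: apply Manning's equation with a conveyance and depth budget, Q = (1/n)*A*R^(2/3)*S^(1/2); Q_field = Q*(1-loss); Area = Q_field*t/(d/1000).
Step 1 — canal discharge (Manning's equation):
  Q = (1/0.0180) * 7.160 * 0.7712^(2/3) * 0.00049^(1/2) = 7.40486 m^3/s
Step 2 — delivered flow: Q_field = 7.40486*(1 - 14/100) = 6.36818 m^3/s
Step 3 — volume delivered: V = 6.36818 * 11*3600 = 252180 m^3
Step 4 — area served: A = V / (depth/1000) = 252180 / 0.073 = 3455000 m^2
Therefore the field area that can be irrigated = 3455000 m^2.


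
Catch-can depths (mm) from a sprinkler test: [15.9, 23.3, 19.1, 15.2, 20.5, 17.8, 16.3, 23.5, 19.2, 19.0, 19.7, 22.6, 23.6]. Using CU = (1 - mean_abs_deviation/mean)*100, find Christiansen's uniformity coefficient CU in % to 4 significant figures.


mean = 19.6692 mm
mean |d_i - mean| = 2.33609 mm
CU = (1 - 2.33609/19.6692)*100 = 88.12 %
Therefore Christiansen's uniformity coefficient CU = 88.12 %.


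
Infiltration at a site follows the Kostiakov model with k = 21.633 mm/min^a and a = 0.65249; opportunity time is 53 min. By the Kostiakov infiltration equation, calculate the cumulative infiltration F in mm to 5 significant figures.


Approach: apply the Kostiakov infiltration equation, F = k*t^a.
F = 21.633 * 53^0.65249 = 288.53 mm
Therefore the cumulative infiltration F = 288.53 mm.


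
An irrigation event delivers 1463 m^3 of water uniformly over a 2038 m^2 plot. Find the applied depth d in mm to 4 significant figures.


Approach: apply depth from volume over area, d = (V/A)*1000.
d = (1463 / 2038) * 1000 = 717.9 mm
Therefore the applied depth d = 717.9 mm.


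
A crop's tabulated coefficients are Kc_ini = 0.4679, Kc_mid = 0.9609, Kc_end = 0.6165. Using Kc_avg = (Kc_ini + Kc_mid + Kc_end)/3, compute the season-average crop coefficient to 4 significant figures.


Kc_avg = (0.4679 + 0.9609 + 0.6165)/3 = 0.6818
Therefore the season-average crop coefficient = 0.6818.


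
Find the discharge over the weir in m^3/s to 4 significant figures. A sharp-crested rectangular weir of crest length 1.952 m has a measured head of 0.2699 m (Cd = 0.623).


Approach: apply the rectangular weir equation, Q = (2/3)*Cd*L*sqrt(2g)*H^1.5.
Q = (2/3)*0.623*1.952*sqrt(2*9.81)*0.2699^1.5 = 0.5035 m^3/s
Therefore the discharge over the weir = 0.5035 m^3/s.


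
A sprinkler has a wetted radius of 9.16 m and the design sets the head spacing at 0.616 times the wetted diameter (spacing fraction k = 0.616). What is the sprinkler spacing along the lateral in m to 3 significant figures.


Approach: apply the sprinkler spacing rule (spacing as a fraction of wetted diameter), S = k*(2*R).
S = 0.616 * (2 * 9.16) = 11.3 m
Therefore the sprinkler spacing along the lateral = 11.3 m.


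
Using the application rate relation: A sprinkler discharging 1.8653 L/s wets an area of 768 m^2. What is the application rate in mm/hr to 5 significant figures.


Approach: apply the application rate relation, rate = (Q/A)*3600.
rate = (1.8653 / 768) * 3600 = 8.7436 mm/hr
Therefore the application rate = 8.7436 mm/hr.


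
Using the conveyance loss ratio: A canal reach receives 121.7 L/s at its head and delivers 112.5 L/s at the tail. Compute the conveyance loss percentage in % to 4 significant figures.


Approach: apply the conveyance loss ratio, loss% = ((Q_head - Q_tail)/Q_head)*100.
loss = ((121.7 - 112.5)/121.7)*100 = 7.560 %
Therefore the conveyance loss percentage = 7.560 %.


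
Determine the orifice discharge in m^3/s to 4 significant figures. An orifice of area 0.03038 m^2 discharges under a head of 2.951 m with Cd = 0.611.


Approach: apply the orifice equation, Q = Cd*A*sqrt(2*g*h).
Q = 0.611 * 0.03038 * sqrt(2*9.81*2.951) = 0.1412 m^3/s
Therefore the orifice discharge = 0.1412 m^3/s.


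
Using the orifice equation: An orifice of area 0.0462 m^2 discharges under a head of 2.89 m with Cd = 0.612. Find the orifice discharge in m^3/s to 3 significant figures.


Approach: apply the orifice equation, Q = Cd*A*sqrt(2*g*h).
Q = 0.612 * 0.0462 * sqrt(2*9.81*2.89) = 0.213 m^3/s
Therefore the orifice discharge = 0.213 m^3/s.


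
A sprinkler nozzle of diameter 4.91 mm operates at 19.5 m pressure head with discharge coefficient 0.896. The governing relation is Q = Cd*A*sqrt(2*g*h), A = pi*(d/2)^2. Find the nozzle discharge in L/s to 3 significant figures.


A = pi*(4.91e-3/2)^2 = 1.8934e-05 m^2
Q = 0.896 * 1.8934e-05 * sqrt(2*9.81*19.5) * 1000 = 0.332 L/s
Therefore the nozzle discharge = 0.332 L/s.


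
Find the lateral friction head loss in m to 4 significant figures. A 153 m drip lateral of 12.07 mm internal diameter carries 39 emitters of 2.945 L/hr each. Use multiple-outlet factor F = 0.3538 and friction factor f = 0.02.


Approach: apply Darcy-Weisbach with the multiple-outlet F-factor, Q = n*q/(3600*1000) m^3/s; v = Q/A; hf = F*f*(L/D)*(v^2/(2g)).
Q = 39*2.945/(3600*1000) = 3.19042e-05 m^3/s
A = pi*(12.07e-3/2)^2 = 1.14421e-04 m^2, so v = Q/A = 0.278832 m/s
hf = 0.3538*0.02*(153/0.01207)*(0.278832^2/(2*9.81)) = 0.3554 m
Therefore the lateral friction head loss = 0.3554 m.


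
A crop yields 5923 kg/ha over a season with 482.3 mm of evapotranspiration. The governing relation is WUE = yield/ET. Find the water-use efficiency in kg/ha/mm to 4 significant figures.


WUE = 5923 / 482.3 = 12.28 kg/ha/mm
Therefore the water-use efficiency = 12.28 kg/ha/mm.


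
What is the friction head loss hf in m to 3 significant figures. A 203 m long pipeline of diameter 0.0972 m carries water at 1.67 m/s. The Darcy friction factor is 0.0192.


Approach: apply the Darcy-Weisbach equation, hf = f*(L/D)*(v^2/(2g)).
hf = 0.0192 * (203/0.0972) * (1.67^2 / (2*9.81))
hf = 5.70 m
Therefore the friction head loss hf = 5.70 m.


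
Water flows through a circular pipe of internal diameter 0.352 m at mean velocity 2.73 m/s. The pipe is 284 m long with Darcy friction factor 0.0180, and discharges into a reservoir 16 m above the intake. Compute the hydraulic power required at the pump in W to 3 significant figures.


Approach: apply continuity + Darcy-Weisbach + hydraulic power, Q = A*v; hf = f*(L/D)*(v^2/(2g)); H = static + hf; P = rho*g*Q*H.
Step 1 — flow rate (continuity, Q = A*v):
  A = pi*(0.352/2)^2 = 0.097314 m^2
  Q = 0.097314 * 2.73 = 0.26567 m^3/s
Step 2 — friction head loss (Darcy-Weisbach):
  hf = 0.0180 * (284/0.352) * (2.73^2 / (2*9.81))
  hf = 5.5166 m
Step 3 — total head: H = 16 + 5.5166 = 21.517 m
Step 4 — hydraulic power (P = rho*g*Q*H):
  P = 1000 * 9.81 * 0.26567 * 21.517 = 56100 W
Therefore the hydraulic power required at the pump = 56100 W.


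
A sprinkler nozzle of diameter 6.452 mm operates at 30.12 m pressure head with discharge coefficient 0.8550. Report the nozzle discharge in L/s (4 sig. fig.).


Approach: apply the orifice equation, Q = Cd*A*sqrt(2*g*h), A = pi*(d/2)^2.
A = pi*(6.452e-3/2)^2 = 3.26948e-05 m^2
Q = 0.8550 * 3.26948e-05 * sqrt(2*9.81*30.12) * 1000 = 0.6796 L/s
Therefore the nozzle discharge = 0.6796 L/s.


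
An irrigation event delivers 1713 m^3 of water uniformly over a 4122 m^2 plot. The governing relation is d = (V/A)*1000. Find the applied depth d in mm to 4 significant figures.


d = (1713 / 4122) * 1000 = 415.6 mm
Therefore the applied depth d = 415.6 mm.


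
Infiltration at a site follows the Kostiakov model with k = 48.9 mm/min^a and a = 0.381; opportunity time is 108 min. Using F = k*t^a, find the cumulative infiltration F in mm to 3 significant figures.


F = 48.9 * 108^0.381 = 291 mm
Therefore the cumulative infiltration F = 291 mm.


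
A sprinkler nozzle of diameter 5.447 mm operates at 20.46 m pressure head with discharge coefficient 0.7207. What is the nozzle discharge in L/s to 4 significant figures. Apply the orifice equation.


Approach: apply the orifice equation, Q = Cd*A*sqrt(2*g*h), A = pi*(d/2)^2.
A = pi*(5.447e-3/2)^2 = 2.33026e-05 m^2
Q = 0.7207 * 2.33026e-05 * sqrt(2*9.81*20.46) * 1000 = 0.3365 L/s
Therefore the nozzle discharge = 0.3365 L/s.


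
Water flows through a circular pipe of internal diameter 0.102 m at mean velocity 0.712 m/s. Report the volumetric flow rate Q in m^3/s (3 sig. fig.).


Approach: apply the continuity equation for pipe flow, Q = A * v with A = pi*(D/2)^2.
A = pi*(0.102/2)^2 = 0.0081713 m^2
Q = 0.0081713 * 0.712 = 0.00582 m^3/s
Therefore the volumetric flow rate Q = 0.00582 m^3/s.


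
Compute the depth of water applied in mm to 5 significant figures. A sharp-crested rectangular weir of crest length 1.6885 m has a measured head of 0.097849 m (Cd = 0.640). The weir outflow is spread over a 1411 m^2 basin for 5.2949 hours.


Approach: apply the rectangular weir equation with a volume-to-depth conversion, Q = (2/3)*Cd*L*sqrt(2g)*H^1.5; d = Q*t/A * 1000.
Step 1 — weir discharge:
  Q = (2/3)*0.640*1.6885*sqrt(2*9.81)*0.097849^1.5 = 0.09767285 m^3/s
Step 2 — volume: V = 0.09767285 * 5.2949*3600 = 1861.805 m^3
Step 3 — depth: d = V/A * 1000 = 1861.805/1411 * 1000 = 1319.5 mm
Therefore the depth of water applied = 1319.5 mm.


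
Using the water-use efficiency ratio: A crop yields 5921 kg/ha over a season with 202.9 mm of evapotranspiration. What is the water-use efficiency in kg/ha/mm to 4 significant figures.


Approach: apply the water-use efficiency ratio, WUE = yield/ET.
WUE = 5921 / 202.9 = 29.18 kg/ha/mm
Therefore the water-use efficiency = 29.18 kg/ha/mm.


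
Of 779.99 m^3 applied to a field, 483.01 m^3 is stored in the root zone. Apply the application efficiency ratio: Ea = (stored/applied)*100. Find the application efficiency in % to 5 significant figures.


Ea = (483.01/779.99)*100 = 61.925 %
Therefore the application efficiency = 61.925 %.


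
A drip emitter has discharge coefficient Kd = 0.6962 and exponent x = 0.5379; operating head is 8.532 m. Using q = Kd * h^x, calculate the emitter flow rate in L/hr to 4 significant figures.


q = 0.6962 * 8.532^0.5379 = 2.206 L/hr
Therefore the emitter flow rate = 2.206 L/hr.


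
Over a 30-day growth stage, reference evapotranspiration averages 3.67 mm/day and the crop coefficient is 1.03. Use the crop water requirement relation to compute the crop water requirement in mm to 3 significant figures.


Approach: apply the crop water requirement relation, CWR = ET0 * Kc * days.
CWR = 3.67 * 1.03 * 30 = 113 mm
Therefore the crop water requirement = 113 mm.


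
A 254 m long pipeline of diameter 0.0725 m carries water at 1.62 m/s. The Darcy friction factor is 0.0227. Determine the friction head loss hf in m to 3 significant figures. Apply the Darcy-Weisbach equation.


Approach: apply the Darcy-Weisbach equation, hf = f*(L/D)*(v^2/(2g)).
hf = 0.0227 * (254/0.0725) * (1.62^2 / (2*9.81))
hf = 10.6 m
Therefore the friction head loss hf = 10.6 m.


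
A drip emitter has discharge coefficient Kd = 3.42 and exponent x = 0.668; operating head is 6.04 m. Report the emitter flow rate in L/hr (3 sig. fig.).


Approach: apply the emitter characteristic equation, q = Kd * h^x.
q = 3.42 * 6.04^0.668 = 11.4 L/hr
Therefore the emitter flow rate = 11.4 L/hr.


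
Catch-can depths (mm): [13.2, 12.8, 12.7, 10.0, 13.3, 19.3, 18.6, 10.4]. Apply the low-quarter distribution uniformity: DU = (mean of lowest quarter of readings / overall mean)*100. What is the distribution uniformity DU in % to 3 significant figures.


sorted lowest 2 of 8: [10.0, 10.4] -> mean = 10.200 mm
overall mean = 13.787 mm
DU = (10.200/13.787)*100 = 74.0 %
Therefore the distribution uniformity DU = 74.0 %.


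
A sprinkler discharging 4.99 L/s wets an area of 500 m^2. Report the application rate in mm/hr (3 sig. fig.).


Approach: apply the application rate relation, rate = (Q/A)*3600.
rate = (4.99 / 500) * 3600 = 35.9 mm/hr
Therefore the application rate = 35.9 mm/hr.


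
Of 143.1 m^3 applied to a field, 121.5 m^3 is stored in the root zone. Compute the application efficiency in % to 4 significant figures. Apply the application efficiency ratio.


Approach: apply the application efficiency ratio, Ea = (stored/applied)*100.
Ea = (121.5/143.1)*100 = 84.91 %
Therefore the application efficiency = 84.91 %.


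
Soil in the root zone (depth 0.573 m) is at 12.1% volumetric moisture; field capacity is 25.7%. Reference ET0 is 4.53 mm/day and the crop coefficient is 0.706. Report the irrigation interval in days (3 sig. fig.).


Approach: apply soil-water budget scheduling, SMD = (FC-theta)/100*depth*1000; ETc = ET0*Kc; interval = SMD/ETc.
Step 1 — soil moisture deficit:
  SMD = (25.7 - 12.1)/100 * 0.573 * 1000 = 77.928 mm
Step 2 — daily crop ET (ETc = ET0*Kc):
  ETc = 4.53 * 0.706 = 3.1982 mm/day
Step 3 — irrigation interval (SMD/ETc):
  interval = 77.928 / 3.1982 = 24.4 days
Therefore the irrigation interval = 24.4 days.


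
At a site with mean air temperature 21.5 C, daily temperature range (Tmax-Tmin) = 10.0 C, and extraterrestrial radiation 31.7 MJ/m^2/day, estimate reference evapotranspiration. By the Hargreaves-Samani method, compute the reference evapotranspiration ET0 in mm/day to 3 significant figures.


Approach: apply the Hargreaves-Samani method, ET0 = 0.0023*(Tmean+17.8)*sqrt(Tmax-Tmin)*0.408*Ra.
ET0 = 0.0023*(21.5+17.8)*sqrt(10.0)*0.408*31.7 = 3.70 mm/day
Therefore the reference evapotranspiration ET0 = 3.70 mm/day.


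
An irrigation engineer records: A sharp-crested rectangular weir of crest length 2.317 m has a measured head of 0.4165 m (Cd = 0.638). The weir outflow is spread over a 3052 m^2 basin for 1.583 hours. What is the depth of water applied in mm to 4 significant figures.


Approach: apply the rectangular weir equation with a volume-to-depth conversion, Q = (2/3)*Cd*L*sqrt(2g)*H^1.5; d = Q*t/A * 1000.
Step 1 — weir discharge:
  Q = (2/3)*0.638*2.317*sqrt(2*9.81)*0.4165^1.5 = 1.17335 m^3/s
Step 2 — volume: V = 1.17335 * 1.583*3600 = 6686.69 m^3
Step 3 — depth: d = V/A * 1000 = 6686.69/3052 * 1000 = 2191 mm
Therefore the depth of water applied = 2191 mm.


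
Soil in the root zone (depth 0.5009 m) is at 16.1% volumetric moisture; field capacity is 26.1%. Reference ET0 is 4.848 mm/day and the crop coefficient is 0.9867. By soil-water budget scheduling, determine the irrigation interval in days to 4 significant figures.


Approach: apply soil-water budget scheduling, SMD = (FC-theta)/100*depth*1000; ETc = ET0*Kc; interval = SMD/ETc.
Step 1 — soil moisture deficit:
  SMD = (26.1 - 16.1)/100 * 0.5009 * 1000 = 50.0900 mm
Step 2 — daily crop ET (ETc = ET0*Kc):
  ETc = 4.848 * 0.9867 = 4.78352 mm/day
Step 3 — irrigation interval (SMD/ETc):
  interval = 50.0900 / 4.78352 = 10.47 days
Therefore the irrigation interval = 10.47 days.


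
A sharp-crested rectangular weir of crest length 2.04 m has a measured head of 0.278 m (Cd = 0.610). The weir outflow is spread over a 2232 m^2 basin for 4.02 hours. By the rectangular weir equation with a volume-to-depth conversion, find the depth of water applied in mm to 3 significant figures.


Approach: apply the rectangular weir equation with a volume-to-depth conversion, Q = (2/3)*Cd*L*sqrt(2g)*H^1.5; d = Q*t/A * 1000.
Step 1 — weir discharge:
  Q = (2/3)*0.610*2.04*sqrt(2*9.81)*0.278^1.5 = 0.53862 m^3/s
Step 2 — volume: V = 0.53862 * 4.02*3600 = 7795.0 m^3
Step 3 — depth: d = V/A * 1000 = 7795.0/2232 * 1000 = 3490 mm
Therefore the depth of water applied = 3490 mm.


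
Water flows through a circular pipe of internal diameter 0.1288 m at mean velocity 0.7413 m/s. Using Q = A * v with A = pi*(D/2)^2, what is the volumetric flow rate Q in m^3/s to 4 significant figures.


A = pi*(0.1288/2)^2 = 0.0130293 m^2
Q = 0.0130293 * 0.7413 = 0.009659 m^3/s
Therefore the volumetric flow rate Q = 0.009659 m^3/s.


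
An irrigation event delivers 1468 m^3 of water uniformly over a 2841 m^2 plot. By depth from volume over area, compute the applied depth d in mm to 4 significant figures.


Approach: apply depth from volume over area, d = (V/A)*1000.
d = (1468 / 2841) * 1000 = 516.7 mm
Therefore the applied depth d = 516.7 mm.


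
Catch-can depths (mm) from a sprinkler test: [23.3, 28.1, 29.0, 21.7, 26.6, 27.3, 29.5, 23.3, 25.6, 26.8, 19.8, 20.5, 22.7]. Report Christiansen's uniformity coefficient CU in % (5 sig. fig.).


Approach: apply Christiansen's uniformity coefficient, CU = (1 - mean_abs_deviation/mean)*100.
mean = 24.93846 mm
mean |d_i - mean| = 2.820118 mm
CU = (1 - 2.820118/24.93846)*100 = 88.692 %
Therefore Christiansen's uniformity coefficient CU = 88.692 %.


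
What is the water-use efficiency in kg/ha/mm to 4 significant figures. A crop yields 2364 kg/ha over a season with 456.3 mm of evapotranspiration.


Approach: apply the water-use efficiency ratio, WUE = yield/ET.
WUE = 2364 / 456.3 = 5.181 kg/ha/mm
Therefore the water-use efficiency = 5.181 kg/ha/mm.


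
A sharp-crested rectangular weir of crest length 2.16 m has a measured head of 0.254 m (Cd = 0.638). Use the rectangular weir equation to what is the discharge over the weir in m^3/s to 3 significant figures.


Approach: apply the rectangular weir equation, Q = (2/3)*Cd*L*sqrt(2g)*H^1.5.
Q = (2/3)*0.638*2.16*sqrt(2*9.81)*0.254^1.5 = 0.521 m^3/s
Therefore the discharge over the weir = 0.521 m^3/s.


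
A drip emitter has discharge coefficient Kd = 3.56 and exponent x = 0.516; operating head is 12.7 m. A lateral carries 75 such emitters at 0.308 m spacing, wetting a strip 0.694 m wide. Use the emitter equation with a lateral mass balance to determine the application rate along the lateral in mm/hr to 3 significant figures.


Approach: apply the emitter equation with a lateral mass balance, q = Kd*h^x; Q = n*q; rate = Q/(n*spacing*width).
Step 1 — single emitter flow (q = Kd*h^x):
  q = 3.56 * 12.7^0.516 = 13.213 L/hr
Step 2 — total lateral flow: Q = 75 * 13.213 = 991.00 L/hr
Step 3 — wetted area: A = 75 * 0.308 * 0.694 = 16.031 m^2
Step 4 — application rate: Q/A = 991.00/16.031 = 61.8 mm/hr
Therefore the application rate along the lateral = 61.8 mm/hr.


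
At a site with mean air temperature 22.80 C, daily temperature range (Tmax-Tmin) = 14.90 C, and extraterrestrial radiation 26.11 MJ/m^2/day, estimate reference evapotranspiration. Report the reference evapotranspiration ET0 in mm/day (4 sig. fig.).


Approach: apply the Hargreaves-Samani method, ET0 = 0.0023*(Tmean+17.8)*sqrt(Tmax-Tmin)*0.408*Ra.
ET0 = 0.0023*(22.80+17.8)*sqrt(14.90)*0.408*26.11 = 3.840 mm/day
Therefore the reference evapotranspiration ET0 = 3.840 mm/day.


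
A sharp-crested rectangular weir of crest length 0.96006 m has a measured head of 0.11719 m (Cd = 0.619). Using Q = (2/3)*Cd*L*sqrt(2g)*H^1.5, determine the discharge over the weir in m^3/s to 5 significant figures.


Q = (2/3)*0.619*0.96006*sqrt(2*9.81)*0.11719^1.5 = 0.070402 m^3/s
Therefore the discharge over the weir = 0.070402 m^3/s.


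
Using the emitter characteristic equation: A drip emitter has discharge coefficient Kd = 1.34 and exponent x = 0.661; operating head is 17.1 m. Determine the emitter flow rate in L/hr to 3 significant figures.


Approach: apply the emitter characteristic equation, q = Kd * h^x.
q = 1.34 * 17.1^0.661 = 8.75 L/hr
Therefore the emitter flow rate = 8.75 L/hr.


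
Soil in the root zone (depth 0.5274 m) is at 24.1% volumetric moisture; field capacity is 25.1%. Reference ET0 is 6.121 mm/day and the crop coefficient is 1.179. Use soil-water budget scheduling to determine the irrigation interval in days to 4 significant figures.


Approach: apply soil-water budget scheduling, SMD = (FC-theta)/100*depth*1000; ETc = ET0*Kc; interval = SMD/ETc.
Step 1 — soil moisture deficit:
  SMD = (25.1 - 24.1)/100 * 0.5274 * 1000 = 5.27400 mm
Step 2 — daily crop ET (ETc = ET0*Kc):
  ETc = 6.121 * 1.179 = 7.21666 mm/day
Step 3 — irrigation interval (SMD/ETc):
  interval = 5.27400 / 7.21666 = 0.7308 days
Therefore the irrigation interval = 0.7308 days.


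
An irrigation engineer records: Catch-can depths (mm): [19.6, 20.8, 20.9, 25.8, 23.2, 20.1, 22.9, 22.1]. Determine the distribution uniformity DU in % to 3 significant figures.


Approach: apply the low-quarter distribution uniformity, DU = (mean of lowest quarter of readings / overall mean)*100.
sorted lowest 2 of 8: [19.6, 20.1] -> mean = 19.850 mm
overall mean = 21.925 mm
DU = (19.850/21.925)*100 = 90.5 %
Therefore the distribution uniformity DU = 90.5 %.


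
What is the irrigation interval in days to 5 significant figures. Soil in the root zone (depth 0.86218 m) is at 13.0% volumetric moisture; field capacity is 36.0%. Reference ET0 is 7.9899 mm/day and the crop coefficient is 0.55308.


Approach: apply soil-water budget scheduling, SMD = (FC-theta)/100*depth*1000; ETc = ET0*Kc; interval = SMD/ETc.
Step 1 — soil moisture deficit:
  SMD = (36.0 - 13.0)/100 * 0.86218 * 1000 = 198.3014 mm
Step 2 — daily crop ET (ETc = ET0*Kc):
  ETc = 7.9899 * 0.55308 = 4.419054 mm/day
Step 3 — irrigation interval (SMD/ETc):
  interval = 198.3014 / 4.419054 = 44.874 days
Therefore the irrigation interval = 44.874 days.


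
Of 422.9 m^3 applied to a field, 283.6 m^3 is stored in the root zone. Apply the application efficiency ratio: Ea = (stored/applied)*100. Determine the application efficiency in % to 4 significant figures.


Ea = (283.6/422.9)*100 = 67.06 %
Therefore the application efficiency = 67.06 %.


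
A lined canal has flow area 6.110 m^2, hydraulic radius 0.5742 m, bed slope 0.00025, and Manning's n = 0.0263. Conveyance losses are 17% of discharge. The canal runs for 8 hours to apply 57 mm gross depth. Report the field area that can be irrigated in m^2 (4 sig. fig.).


Approach: apply Manning's equation with a conveyance and depth budget, Q = (1/n)*A*R^(2/3)*S^(1/2); Q_field = Q*(1-loss); Area = Q_field*t/(d/1000).
Step 1 — canal discharge (Manning's equation):
  Q = (1/0.0263) * 6.110 * 0.5742^(2/3) * 0.00025^(1/2) = 2.53765 m^3/s
Step 2 — delivered flow: Q_field = 2.53765*(1 - 17/100) = 2.10625 m^3/s
Step 3 — volume delivered: V = 2.10625 * 8*3600 = 60659.9 m^3
Step 4 — area served: A = V / (depth/1000) = 60659.9 / 0.057 = 1064000 m^2
Therefore the field area that can be irrigated = 1064000 m^2.


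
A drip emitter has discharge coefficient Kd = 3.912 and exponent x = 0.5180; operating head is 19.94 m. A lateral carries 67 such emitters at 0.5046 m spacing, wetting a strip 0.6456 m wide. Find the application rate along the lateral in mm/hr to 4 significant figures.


Approach: apply the emitter equation with a lateral mass balance, q = Kd*h^x; Q = n*q; rate = Q/(n*spacing*width).
Step 1 — single emitter flow (q = Kd*h^x):
  q = 3.912 * 19.94^0.5180 = 18.4356 L/hr
Step 2 — total lateral flow: Q = 67 * 18.4356 = 1235.18 L/hr
Step 3 — wetted area: A = 67 * 0.5046 * 0.6456 = 21.8266 m^2
Step 4 — application rate: Q/A = 1235.18/21.8266 = 56.59 mm/hr
Therefore the application rate along the lateral = 56.59 mm/hr.


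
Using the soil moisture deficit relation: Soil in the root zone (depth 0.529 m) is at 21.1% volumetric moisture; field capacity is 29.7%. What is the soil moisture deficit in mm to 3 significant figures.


Approach: apply the soil moisture deficit relation, SMD = (FC - theta)/100 * depth * 1000.
SMD = (29.7 - 21.1)/100 * 0.529 * 1000 = 45.5 mm
Therefore the soil moisture deficit = 45.5 mm.


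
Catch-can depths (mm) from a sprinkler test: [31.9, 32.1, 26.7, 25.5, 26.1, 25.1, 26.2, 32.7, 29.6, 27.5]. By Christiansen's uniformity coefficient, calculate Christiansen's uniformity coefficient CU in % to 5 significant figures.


Approach: apply Christiansen's uniformity coefficient, CU = (1 - mean_abs_deviation/mean)*100.
mean = 28.34000 mm
mean |d_i - mean| = 2.588000 mm
CU = (1 - 2.588000/28.34000)*100 = 90.868 %
Therefore Christiansen's uniformity coefficient CU = 90.868 %.


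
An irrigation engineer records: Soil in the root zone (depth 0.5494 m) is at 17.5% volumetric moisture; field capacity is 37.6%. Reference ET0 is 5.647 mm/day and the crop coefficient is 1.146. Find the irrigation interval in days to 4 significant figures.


Approach: apply soil-water budget scheduling, SMD = (FC-theta)/100*depth*1000; ETc = ET0*Kc; interval = SMD/ETc.
Step 1 — soil moisture deficit:
  SMD = (37.6 - 17.5)/100 * 0.5494 * 1000 = 110.429 mm
Step 2 — daily crop ET (ETc = ET0*Kc):
  ETc = 5.647 * 1.146 = 6.47146 mm/day
Step 3 — irrigation interval (SMD/ETc):
  interval = 110.429 / 6.47146 = 17.06 days
Therefore the irrigation interval = 17.06 days.


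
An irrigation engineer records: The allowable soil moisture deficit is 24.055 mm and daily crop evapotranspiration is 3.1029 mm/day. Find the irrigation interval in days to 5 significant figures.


Approach: apply the irrigation interval relation, interval = SMD / ETc.
interval = 24.055 / 3.1029 = 7.7524 days
Therefore the irrigation interval = 7.7524 days.


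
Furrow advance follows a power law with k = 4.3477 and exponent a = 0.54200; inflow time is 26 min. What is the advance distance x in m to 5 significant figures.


Approach: apply the power-law advance function, x = k*t^a.
x = 4.3477 * 26^0.54200 = 25.420 m
Therefore the advance distance x = 25.420 m.


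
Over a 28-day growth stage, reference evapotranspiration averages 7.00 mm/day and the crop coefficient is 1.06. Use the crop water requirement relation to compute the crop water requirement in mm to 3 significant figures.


Approach: apply the crop water requirement relation, CWR = ET0 * Kc * days.
CWR = 7.00 * 1.06 * 28 = 208 mm
Therefore the crop water requirement = 208 mm.


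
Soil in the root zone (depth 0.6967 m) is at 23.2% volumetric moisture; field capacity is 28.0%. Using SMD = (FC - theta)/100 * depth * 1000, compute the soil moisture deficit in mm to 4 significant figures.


SMD = (28.0 - 23.2)/100 * 0.6967 * 1000 = 33.44 mm
Therefore the soil moisture deficit = 33.44 mm.


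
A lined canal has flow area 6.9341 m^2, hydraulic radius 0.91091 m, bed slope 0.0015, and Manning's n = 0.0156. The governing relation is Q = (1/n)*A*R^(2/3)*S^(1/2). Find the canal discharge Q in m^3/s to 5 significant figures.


Q = (1/0.0156) * 6.9341 * 0.91091^(2/3) * 0.0015^(1/2) = 16.177 m^3/s
Therefore the canal discharge Q = 16.177 m^3/s.


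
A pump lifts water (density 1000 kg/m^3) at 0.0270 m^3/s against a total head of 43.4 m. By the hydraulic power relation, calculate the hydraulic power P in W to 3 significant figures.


Approach: apply the hydraulic power relation, P = rho*g*Q*H.
P = 1000 * 9.81 * 0.0270 * 43.4 = 11500 W
Therefore the hydraulic power P = 11500 W.


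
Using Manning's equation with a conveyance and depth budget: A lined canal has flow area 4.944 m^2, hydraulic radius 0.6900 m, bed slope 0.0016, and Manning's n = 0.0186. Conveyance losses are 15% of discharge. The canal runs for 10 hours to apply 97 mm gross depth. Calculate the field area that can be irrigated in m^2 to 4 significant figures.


Approach: apply Manning's equation with a conveyance and depth budget, Q = (1/n)*A*R^(2/3)*S^(1/2); Q_field = Q*(1-loss); Area = Q_field*t/(d/1000).
Step 1 — canal discharge (Manning's equation):
  Q = (1/0.0186) * 4.944 * 0.6900^(2/3) * 0.0016^(1/2) = 8.30217 m^3/s
Step 2 — delivered flow: Q_field = 8.30217*(1 - 15/100) = 7.05684 m^3/s
Step 3 — volume delivered: V = 7.05684 * 10*3600 = 254046 m^3
Step 4 — area served: A = V / (depth/1000) = 254046 / 0.097 = 2619000 m^2
Therefore the field area that can be irrigated = 2619000 m^2.
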